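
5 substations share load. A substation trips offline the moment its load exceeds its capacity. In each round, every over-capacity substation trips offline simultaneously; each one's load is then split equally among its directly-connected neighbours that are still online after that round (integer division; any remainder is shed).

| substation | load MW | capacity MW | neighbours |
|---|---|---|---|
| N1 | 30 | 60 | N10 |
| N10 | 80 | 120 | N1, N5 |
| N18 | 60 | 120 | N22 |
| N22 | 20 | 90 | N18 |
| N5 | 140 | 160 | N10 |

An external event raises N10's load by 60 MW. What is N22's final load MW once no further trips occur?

Round 1 — N10 at 140 > 120. N10 trips offline.
  N10 sheds 140 MW to N1, N5: 70 each.
    N1: 30+70 = 100 > 60
    N5: 140+70 = 210 > 160
Round 2 — N1, N5 trip offline.
  N1 sheds 100 MW: no online neighbours, lost.
  N5 sheds 210 MW: no online neighbours, lost.
No further trips.

20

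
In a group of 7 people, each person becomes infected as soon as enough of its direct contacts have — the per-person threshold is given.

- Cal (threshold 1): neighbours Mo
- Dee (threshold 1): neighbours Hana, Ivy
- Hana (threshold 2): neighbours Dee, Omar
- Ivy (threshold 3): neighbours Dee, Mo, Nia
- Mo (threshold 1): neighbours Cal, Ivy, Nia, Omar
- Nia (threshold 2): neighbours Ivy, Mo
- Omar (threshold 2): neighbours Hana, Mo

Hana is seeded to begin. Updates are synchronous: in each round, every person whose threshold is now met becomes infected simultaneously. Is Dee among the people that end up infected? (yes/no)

Round 1 — Hana becomes infected (initial).
Round 2 — checking thresholds:
  Dee: 1 of 2 neighbours ≥ 1, becomes infected.
  Omar: 1 of 2 neighbours < 2, not yet.
Round 3 — no new infections; cascade stops.

yes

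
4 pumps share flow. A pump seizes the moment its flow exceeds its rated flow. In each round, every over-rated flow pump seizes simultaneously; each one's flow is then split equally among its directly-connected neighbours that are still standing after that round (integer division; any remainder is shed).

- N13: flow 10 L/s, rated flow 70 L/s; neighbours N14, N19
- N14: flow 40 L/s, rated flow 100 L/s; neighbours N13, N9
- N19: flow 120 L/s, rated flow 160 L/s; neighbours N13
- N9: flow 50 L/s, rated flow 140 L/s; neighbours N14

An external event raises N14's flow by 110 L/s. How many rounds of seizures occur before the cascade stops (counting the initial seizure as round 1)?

3

Round 1 — N14 at 150 > 100. N14 seizes.
  N14 sheds 150 L/s to N13, N9: 75 each.
    N13: 10+75 = 85 > 70
    N9: 50+75 = 125 ≤ 140
Round 2 — N13 seizes.
  N13 sheds 85 L/s to N19: 85 each.
    N19: 120+85 = 205 > 160
Round 3 — N19 seizes.
  N19 sheds 205 L/s: no online neighbours, lost.
No further seizures.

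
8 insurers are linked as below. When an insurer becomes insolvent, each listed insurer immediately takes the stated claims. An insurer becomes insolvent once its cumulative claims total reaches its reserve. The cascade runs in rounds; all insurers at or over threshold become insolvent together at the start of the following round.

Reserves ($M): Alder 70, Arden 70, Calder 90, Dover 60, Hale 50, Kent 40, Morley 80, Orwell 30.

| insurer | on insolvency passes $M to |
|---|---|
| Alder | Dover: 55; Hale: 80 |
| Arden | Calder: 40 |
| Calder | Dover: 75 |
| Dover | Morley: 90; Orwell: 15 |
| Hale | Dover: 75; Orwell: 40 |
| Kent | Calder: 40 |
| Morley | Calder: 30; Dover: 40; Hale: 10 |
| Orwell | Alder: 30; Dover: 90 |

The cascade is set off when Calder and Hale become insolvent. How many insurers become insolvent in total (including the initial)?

Round 1 — Calder, Hale become insolvent (initial).
  Dover: +75+75 → 150 ≥ 60
  Orwell: +40 → 40 ≥ 30
Round 2 — Dover, Orwell become insolvent.
  Alder: +30 → 30 < 70
  Morley: +90 → 90 ≥ 80
Round 3 — Morley becomes insolvent.
No further insolvencies.

5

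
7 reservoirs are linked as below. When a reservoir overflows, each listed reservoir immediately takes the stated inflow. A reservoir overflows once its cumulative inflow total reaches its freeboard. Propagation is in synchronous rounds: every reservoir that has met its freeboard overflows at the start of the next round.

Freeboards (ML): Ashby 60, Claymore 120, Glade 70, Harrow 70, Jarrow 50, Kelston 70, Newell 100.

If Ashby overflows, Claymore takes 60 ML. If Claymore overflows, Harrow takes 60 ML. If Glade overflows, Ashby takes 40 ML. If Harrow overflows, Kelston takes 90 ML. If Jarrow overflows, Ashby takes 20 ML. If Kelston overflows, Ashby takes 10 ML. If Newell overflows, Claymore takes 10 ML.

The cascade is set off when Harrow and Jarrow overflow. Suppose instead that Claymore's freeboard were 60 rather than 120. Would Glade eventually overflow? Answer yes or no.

no

With Claymore's freeboard at 60:
Round 1 — Harrow, Jarrow overflow (initial).
  Ashby: +20 → 20 < 60
  Kelston: +90 → 90 ≥ 70
Round 2 — Kelston overflows.
  Ashby: +10 → 30 < 60
No further overflows.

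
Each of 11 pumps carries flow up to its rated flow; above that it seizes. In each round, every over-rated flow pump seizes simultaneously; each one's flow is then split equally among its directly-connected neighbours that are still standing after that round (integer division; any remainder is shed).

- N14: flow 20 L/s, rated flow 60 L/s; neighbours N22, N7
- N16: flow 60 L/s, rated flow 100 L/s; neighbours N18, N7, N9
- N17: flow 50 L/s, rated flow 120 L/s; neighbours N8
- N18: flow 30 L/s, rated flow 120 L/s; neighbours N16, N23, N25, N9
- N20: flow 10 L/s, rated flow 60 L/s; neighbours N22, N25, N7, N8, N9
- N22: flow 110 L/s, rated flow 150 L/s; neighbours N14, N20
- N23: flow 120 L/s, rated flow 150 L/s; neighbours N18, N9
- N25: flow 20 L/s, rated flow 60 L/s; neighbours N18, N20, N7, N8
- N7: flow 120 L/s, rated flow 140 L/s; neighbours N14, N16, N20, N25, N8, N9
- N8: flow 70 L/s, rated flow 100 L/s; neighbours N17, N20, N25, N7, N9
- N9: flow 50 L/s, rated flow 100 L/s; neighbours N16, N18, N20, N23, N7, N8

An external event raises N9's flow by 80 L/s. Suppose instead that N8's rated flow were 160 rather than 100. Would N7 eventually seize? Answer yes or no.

With N8's rated flow at 160:
Round 1 — N9 at 130 > 100. N9 seizes.
  N9 sheds 130 L/s to N16, N18, N20, N23, N7, N8: 21 each (4 lost).
    N16: 60+21 = 81 ≤ 100
    N18: 30+21 = 51 ≤ 120
    N20: 10+21 = 31 ≤ 60
    N23: 120+21 = 141 ≤ 150
    N7: 120+21 = 141 > 140
    N8: 70+21 = 91 ≤ 160
Round 2 — N7 seizes.
  N7 sheds 141 L/s to N14, N16, N20, N25, N8: 28 each (1 lost).
    N14: 20+28 = 48 ≤ 60
    N16: 81+28 = 109 > 100
    N20: 31+28 = 59 ≤ 60
    N25: 20+28 = 48 ≤ 60
    N8: 91+28 = 119 ≤ 160
Round 3 — N16 seizes.
  N16 sheds 109 L/s to N18: 109 each.
    N18: 51+109 = 160 > 120
Round 4 — N18 seizes.
  N18 sheds 160 L/s to N23, N25: 80 each.
    N23: 141+80 = 221 > 150
    N25: 48+80 = 128 > 60
Round 5 — N23, N25 seize.
  N23 sheds 221 L/s: no online neighbours, lost.
  N25 sheds 128 L/s to N20, N8: 64 each.
    N20: 59+64 = 123 > 60
    N8: 119+64 = 183 > 160
Round 6 — N20, N8 seize.
  N20 sheds 123 L/s to N22: 123 each.
    N22: 110+123 = 233 > 150
  N8 sheds 183 L/s to N17: 183 each.
    N17: 50+183 = 233 > 120
Round 7 — N17, N22 seize.
  N17 sheds 233 L/s: no online neighbours, lost.
  N22 sheds 233 L/s to N14: 233 each.
    N14: 48+233 = 281 > 60
Round 8 — N14 seizes.
  N14 sheds 281 L/s: no online neighbours, lost.
No further seizures.

yes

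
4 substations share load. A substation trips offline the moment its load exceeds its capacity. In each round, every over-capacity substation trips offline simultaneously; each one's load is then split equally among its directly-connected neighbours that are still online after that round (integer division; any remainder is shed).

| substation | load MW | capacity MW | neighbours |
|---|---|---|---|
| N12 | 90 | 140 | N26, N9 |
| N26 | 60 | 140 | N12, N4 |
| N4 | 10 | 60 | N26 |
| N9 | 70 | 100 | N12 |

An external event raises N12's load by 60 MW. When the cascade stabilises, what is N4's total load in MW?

Round 1 — N12 at 150 > 140. N12 trips offline.
  N12 sheds 150 MW to N26, N9: 75 each.
    N26: 60+75 = 135 ≤ 140
    N9: 70+75 = 145 > 100
Round 2 — N9 trips offline.
  N9 sheds 145 MW: no online neighbours, lost.
No further trips.

10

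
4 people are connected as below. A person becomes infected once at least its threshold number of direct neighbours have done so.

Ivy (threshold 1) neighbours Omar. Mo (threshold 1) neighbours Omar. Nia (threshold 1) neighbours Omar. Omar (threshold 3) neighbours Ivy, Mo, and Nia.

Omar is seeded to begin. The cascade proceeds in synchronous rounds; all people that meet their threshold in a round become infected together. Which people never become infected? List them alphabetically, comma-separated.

Round 1 — Omar becomes infected (initial).
Round 2 — checking thresholds:
  Ivy: 1 of 1 neighbours ≥ 1, becomes infected.
  Mo: 1 of 1 neighbours ≥ 1, becomes infected.
  Nia: 1 of 1 neighbours ≥ 1, becomes infected.
Round 3 — no new infections; cascade stops.

none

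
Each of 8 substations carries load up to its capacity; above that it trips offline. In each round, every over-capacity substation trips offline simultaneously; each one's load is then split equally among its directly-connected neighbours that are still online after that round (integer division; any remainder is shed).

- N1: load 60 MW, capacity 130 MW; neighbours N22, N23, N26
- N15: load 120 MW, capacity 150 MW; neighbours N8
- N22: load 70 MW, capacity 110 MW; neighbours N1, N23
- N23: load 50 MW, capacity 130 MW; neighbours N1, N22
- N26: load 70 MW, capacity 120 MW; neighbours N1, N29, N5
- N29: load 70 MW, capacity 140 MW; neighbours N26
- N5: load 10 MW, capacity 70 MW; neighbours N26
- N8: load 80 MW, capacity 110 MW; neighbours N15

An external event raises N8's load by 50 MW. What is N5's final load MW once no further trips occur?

10

Round 1 — N8 at 130 > 110. N8 trips offline.
  N8 sheds 130 MW to N15: 130 each.
    N15: 120+130 = 250 > 150
Round 2 — N15 trips offline.
  N15 sheds 250 MW: no online neighbours, lost.
No further trips.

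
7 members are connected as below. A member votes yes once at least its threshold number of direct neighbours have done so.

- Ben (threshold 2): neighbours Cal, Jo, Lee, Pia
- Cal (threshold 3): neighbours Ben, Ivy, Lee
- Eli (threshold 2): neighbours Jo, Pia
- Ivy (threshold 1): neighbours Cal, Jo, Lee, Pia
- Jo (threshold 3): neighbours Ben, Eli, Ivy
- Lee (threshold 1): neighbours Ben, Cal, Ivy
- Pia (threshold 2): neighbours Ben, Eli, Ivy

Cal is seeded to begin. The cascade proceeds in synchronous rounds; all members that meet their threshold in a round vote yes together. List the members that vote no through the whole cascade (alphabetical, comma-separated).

Eli, Jo

Round 1 — Cal votes yes (initial).
Round 2 — checking thresholds:
  Ben: 1 of 4 neighbours < 2, not yet.
  Ivy: 1 of 4 neighbours ≥ 1, votes yes.
  Lee: 1 of 3 neighbours ≥ 1, votes yes.
Round 3 — checking thresholds:
  Ben: 2 of 4 neighbours ≥ 2, votes yes.
  Jo: 1 of 3 neighbours < 3, not yet.
  Pia: 1 of 3 neighbours < 2, not yet.
Round 4 — checking thresholds:
  Jo: 2 of 3 neighbours < 3, not yet.
  Pia: 2 of 3 neighbours ≥ 2, votes yes.
Round 5 — no new yes votes; cascade stops.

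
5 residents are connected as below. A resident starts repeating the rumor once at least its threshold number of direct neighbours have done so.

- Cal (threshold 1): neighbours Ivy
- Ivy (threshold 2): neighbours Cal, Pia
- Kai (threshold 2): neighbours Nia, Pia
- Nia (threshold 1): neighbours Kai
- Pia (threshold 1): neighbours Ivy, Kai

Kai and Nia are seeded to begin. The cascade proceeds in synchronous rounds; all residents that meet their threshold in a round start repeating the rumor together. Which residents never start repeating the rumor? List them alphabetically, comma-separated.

Cal, Ivy

Round 1 — Kai, Nia start repeating the rumor (initial).
Round 2 — checking thresholds:
  Pia: 1 of 2 neighbours ≥ 1, starts repeating the rumor.
Round 3 — no new spreads; cascade stops.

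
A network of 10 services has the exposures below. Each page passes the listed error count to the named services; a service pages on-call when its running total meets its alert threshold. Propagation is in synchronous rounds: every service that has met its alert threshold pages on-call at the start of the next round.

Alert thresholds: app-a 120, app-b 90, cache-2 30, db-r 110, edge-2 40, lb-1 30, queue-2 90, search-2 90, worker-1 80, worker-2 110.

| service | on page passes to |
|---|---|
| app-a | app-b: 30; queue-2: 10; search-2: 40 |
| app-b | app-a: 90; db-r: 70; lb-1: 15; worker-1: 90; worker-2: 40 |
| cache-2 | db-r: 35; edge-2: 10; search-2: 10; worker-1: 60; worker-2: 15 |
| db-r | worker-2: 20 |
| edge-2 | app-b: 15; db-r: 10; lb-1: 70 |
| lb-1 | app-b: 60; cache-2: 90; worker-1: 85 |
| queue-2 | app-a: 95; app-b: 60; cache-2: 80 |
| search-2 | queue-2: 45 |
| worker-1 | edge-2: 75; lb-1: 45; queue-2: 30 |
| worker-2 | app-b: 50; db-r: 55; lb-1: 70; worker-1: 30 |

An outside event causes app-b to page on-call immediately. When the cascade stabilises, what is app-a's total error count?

90

Round 1 — app-b pages on-call (initial).
  app-a: +90 → 90 < 120
  db-r: +70 → 70 < 110
  lb-1: +15 → 15 < 30
  worker-1: +90 → 90 ≥ 80
  worker-2: +40 → 40 < 110
Round 2 — worker-1 pages on-call.
  edge-2: +75 → 75 ≥ 40
  lb-1: +45 → 60 ≥ 30
  queue-2: +30 → 30 < 90
Round 3 — edge-2, lb-1 page on-call.
  cache-2: +90 → 90 ≥ 30
  db-r: +10 → 80 < 110
Round 4 — cache-2 pages on-call.
  db-r: +35 → 115 ≥ 110
  search-2: +10 → 10 < 90
  worker-2: +15 → 55 < 110
Round 5 — db-r pages on-call.
  worker-2: +20 → 75 < 110
No further pages.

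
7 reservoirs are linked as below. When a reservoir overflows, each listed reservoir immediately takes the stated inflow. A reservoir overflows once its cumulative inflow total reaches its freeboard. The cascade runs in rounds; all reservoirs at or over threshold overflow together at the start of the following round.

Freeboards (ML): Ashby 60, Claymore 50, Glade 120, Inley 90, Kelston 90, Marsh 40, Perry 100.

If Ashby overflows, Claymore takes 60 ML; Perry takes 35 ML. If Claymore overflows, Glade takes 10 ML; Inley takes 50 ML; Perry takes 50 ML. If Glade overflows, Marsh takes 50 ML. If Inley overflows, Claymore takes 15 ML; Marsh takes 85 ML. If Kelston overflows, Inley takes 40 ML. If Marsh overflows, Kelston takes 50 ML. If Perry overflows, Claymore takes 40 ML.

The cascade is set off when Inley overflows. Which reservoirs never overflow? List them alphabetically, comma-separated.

Ashby, Claymore, Glade, Kelston, Perry

Round 1 — Inley overflows (initial).
  Claymore: +15 → 15 < 50
  Marsh: +85 → 85 ≥ 40
Round 2 — Marsh overflows.
  Kelston: +50 → 50 < 90
No further overflows.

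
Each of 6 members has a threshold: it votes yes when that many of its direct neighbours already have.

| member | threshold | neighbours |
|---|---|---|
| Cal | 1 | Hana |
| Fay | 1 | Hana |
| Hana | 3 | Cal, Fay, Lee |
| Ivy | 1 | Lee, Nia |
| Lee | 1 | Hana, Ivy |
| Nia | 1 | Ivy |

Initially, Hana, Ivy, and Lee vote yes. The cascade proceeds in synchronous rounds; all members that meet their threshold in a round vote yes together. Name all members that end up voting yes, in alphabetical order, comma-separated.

Round 1 — Hana, Ivy, Lee vote yes (initial).
Round 2 — checking thresholds:
  Cal: 1 of 1 neighbours ≥ 1, votes yes.
  Fay: 1 of 1 neighbours ≥ 1, votes yes.
  Nia: 1 of 1 neighbours ≥ 1, votes yes.
Round 3 — no new yes votes; cascade stops.

Cal, Fay, Hana, Ivy, Lee, Nia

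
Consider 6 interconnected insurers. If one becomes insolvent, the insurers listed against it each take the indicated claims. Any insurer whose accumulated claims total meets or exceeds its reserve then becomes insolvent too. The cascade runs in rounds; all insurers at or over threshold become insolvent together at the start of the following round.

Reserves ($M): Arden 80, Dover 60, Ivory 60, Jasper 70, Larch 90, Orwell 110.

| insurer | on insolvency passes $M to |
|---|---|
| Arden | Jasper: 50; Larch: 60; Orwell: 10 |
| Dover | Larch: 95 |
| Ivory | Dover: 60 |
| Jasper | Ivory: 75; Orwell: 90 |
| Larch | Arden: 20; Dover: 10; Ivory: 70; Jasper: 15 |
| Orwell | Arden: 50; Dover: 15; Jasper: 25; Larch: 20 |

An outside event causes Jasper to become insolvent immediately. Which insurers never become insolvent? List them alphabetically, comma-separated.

Arden, Orwell

Round 1 — Jasper becomes insolvent (initial).
  Ivory: +75 → 75 ≥ 60
  Orwell: +90 → 90 < 110
Round 2 — Ivory becomes insolvent.
  Dover: +60 → 60 ≥ 60
Round 3 — Dover becomes insolvent.
  Larch: +95 → 95 ≥ 90
Round 4 — Larch becomes insolvent.
  Arden: +20 → 20 < 80
No further insolvencies.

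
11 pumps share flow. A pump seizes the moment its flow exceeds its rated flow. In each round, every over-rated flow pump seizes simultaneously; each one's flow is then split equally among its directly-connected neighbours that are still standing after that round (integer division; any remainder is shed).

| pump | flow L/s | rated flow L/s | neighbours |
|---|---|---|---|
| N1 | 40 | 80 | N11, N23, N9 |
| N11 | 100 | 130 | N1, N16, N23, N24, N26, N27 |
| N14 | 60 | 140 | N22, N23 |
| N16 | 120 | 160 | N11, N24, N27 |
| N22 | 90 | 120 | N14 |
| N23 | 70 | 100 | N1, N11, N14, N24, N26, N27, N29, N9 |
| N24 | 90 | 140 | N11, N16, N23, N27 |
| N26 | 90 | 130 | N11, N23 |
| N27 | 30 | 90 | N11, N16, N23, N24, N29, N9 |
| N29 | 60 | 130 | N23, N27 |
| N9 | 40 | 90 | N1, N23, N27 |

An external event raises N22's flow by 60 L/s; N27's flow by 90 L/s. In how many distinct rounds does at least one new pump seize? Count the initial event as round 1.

5

Round 1 — N22 at 150 > 120; N27 at 120 > 90. N22, N27 seize.
  N22 sheds 150 L/s to N14: 150 each.
    N14: 60+150 = 210 > 140
  N27 sheds 120 L/s to N11, N16, N23, N24, N29, N9: 20 each.
    N11: 100+20 = 120 ≤ 130
    N16: 120+20 = 140 ≤ 160
    N23: 70+20 = 90 ≤ 100
    N24: 90+20 = 110 ≤ 140
    N29: 60+20 = 80 ≤ 130
    N9: 40+20 = 60 ≤ 90
Round 2 — N14 seizes.
  N14 sheds 210 L/s to N23: 210 each.
    N23: 90+210 = 300 > 100
Round 3 — N23 seizes.
  N23 sheds 300 L/s to N1, N11, N24, N26, N29, N9: 50 each.
    N1: 40+50 = 90 > 80
    N11: 120+50 = 170 > 130
    N24: 110+50 = 160 > 140
    N26: 90+50 = 140 > 130
    N29: 80+50 = 130 ≤ 130
    N9: 60+50 = 110 > 90
Round 4 — N1, N11, N24, N26, N9 seize.
  N1 sheds 90 L/s: no online neighbours, lost.
  N11 sheds 170 L/s to N16: 170 each.
    N16: 140+170 = 310 > 160
  N24 sheds 160 L/s to N16: 160 each.
    N16: 310+160 = 470 > 160
  N26 sheds 140 L/s: no online neighbours, lost.
  N9 sheds 110 L/s: no online neighbours, lost.
Round 5 — N16 seizes.
  N16 sheds 470 L/s: no online neighbours, lost.
No further seizures.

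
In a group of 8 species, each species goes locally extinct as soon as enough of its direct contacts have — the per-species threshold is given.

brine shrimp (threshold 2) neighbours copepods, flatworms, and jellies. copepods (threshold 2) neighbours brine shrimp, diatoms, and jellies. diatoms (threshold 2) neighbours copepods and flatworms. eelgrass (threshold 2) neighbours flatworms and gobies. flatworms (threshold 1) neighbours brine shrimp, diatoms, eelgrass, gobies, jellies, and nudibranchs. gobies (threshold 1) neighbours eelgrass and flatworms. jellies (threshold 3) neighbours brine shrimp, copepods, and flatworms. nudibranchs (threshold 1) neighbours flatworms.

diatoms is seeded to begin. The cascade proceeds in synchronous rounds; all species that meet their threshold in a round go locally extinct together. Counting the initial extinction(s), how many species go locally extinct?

5

Round 1 — diatoms goes locally extinct (initial).
Round 2 — checking thresholds:
  copepods: 1 of 3 neighbours < 2, holds.
  flatworms: 1 of 6 neighbours ≥ 1, goes locally extinct.
Round 3 — checking thresholds:
  brine shrimp: 1 of 3 neighbours < 2, holds.
  copepods: 1 of 3 neighbours < 2, holds.
  eelgrass: 1 of 2 neighbours < 2, holds.
  gobies: 1 of 2 neighbours ≥ 1, goes locally extinct.
  jellies: 1 of 3 neighbours < 3, holds.
  nudibranchs: 1 of 1 neighbours ≥ 1, goes locally extinct.
Round 4 — checking thresholds:
  brine shrimp: 1 of 3 neighbours < 2, holds.
  copepods: 1 of 3 neighbours < 2, holds.
  eelgrass: 2 of 2 neighbours ≥ 2, goes locally extinct.
  jellies: 1 of 3 neighbours < 3, holds.
Round 5 — no new extinctions; cascade stops.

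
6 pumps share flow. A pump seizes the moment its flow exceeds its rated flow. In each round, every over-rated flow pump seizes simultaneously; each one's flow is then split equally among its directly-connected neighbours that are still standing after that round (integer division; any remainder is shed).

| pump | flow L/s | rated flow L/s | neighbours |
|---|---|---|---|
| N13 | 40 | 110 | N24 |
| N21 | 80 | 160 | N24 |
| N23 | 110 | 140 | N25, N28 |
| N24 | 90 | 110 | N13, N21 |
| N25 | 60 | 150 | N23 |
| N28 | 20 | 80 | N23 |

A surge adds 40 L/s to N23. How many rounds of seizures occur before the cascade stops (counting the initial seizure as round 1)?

Round 1 — N23 at 150 > 140. N23 seizes.
  N23 sheds 150 L/s to N25, N28: 75 each.
    N25: 60+75 = 135 ≤ 150
    N28: 20+75 = 95 > 80
Round 2 — N28 seizes.
  N28 sheds 95 L/s: no online neighbours, lost.
No further seizures.

2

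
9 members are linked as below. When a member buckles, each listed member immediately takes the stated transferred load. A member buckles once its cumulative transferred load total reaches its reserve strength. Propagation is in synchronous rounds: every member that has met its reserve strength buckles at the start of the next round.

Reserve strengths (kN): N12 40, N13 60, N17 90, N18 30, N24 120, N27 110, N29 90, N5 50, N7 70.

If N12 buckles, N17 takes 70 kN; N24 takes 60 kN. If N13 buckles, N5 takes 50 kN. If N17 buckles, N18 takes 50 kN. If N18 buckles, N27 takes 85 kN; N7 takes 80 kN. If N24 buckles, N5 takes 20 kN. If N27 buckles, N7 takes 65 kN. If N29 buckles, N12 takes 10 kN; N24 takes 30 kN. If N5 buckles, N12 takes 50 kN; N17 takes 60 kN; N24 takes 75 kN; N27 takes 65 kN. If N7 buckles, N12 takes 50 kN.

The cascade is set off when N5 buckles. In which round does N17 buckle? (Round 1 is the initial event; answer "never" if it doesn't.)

3

Round 1 — N5 buckles (initial).
  N12: +50 → 50 ≥ 40
  N17: +60 → 60 < 90
  N24: +75 → 75 < 120
  N27: +65 → 65 < 110
Round 2 — N12 buckles.
  N17: +70 → 130 ≥ 90
  N24: +60 → 135 ≥ 120
Round 3 — N17, N24 buckle.
  N18: +50 → 50 ≥ 30
Round 4 — N18 buckles.
  N27: +85 → 150 ≥ 110
  N7: +80 → 80 ≥ 70
Round 5 — N27, N7 buckle.
No further bucklings.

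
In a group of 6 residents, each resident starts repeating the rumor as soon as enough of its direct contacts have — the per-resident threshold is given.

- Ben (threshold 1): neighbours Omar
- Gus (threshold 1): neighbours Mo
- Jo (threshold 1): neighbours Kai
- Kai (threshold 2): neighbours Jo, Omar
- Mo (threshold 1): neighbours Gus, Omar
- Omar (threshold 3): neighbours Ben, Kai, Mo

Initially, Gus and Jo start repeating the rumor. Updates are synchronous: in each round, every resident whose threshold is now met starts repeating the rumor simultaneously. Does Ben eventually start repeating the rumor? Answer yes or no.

Round 1 — Gus, Jo start repeating the rumor (initial).
Round 2 — checking thresholds:
  Kai: 1 of 2 neighbours < 2, below threshold.
  Mo: 1 of 2 neighbours ≥ 1, starts repeating the rumor.
Round 3 — no new spreads; cascade stops.

no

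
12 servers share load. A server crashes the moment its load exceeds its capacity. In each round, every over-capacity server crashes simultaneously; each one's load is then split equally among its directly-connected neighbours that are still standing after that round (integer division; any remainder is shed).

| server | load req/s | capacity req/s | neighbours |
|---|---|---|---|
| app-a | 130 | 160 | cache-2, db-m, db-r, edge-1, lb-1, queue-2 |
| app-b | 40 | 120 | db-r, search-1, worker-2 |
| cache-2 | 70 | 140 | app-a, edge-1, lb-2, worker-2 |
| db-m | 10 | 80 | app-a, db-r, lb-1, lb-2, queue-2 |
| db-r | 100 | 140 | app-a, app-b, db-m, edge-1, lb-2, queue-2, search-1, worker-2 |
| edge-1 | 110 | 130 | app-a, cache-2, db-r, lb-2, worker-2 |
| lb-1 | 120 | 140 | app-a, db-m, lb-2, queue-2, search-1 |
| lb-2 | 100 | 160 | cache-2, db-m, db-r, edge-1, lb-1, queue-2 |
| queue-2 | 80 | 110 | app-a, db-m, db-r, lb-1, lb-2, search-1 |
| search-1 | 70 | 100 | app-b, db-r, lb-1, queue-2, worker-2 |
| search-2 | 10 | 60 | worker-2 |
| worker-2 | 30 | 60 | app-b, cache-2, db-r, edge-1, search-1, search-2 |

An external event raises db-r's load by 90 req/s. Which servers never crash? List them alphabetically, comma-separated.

Round 1 — db-r at 190 > 140. db-r crashes.
  db-r sheds 190 req/s to app-a, app-b, db-m, edge-1, lb-2, queue-2, search-1, worker-2: 23 each (6 lost).
    app-a: 130+23 = 153 ≤ 160
    app-b: 40+23 = 63 ≤ 120
    db-m: 10+23 = 33 ≤ 80
    edge-1: 110+23 = 133 > 130
    lb-2: 100+23 = 123 ≤ 160
    queue-2: 80+23 = 103 ≤ 110
    search-1: 70+23 = 93 ≤ 100
    worker-2: 30+23 = 53 ≤ 60
Round 2 — edge-1 crashes.
  edge-1 sheds 133 req/s to app-a, cache-2, lb-2, worker-2: 33 each (1 lost).
    app-a: 153+33 = 186 > 160
    cache-2: 70+33 = 103 ≤ 140
    lb-2: 123+33 = 156 ≤ 160
    worker-2: 53+33 = 86 > 60
Round 3 — app-a, worker-2 crash.
  app-a sheds 186 req/s to cache-2, db-m, lb-1, queue-2: 46 each (2 lost).
    cache-2: 103+46 = 149 > 140
    db-m: 33+46 = 79 ≤ 80
    lb-1: 120+46 = 166 > 140
    queue-2: 103+46 = 149 > 110
  worker-2 sheds 86 req/s to app-b, cache-2, search-1, search-2: 21 each (2 lost).
    app-b: 63+21 = 84 ≤ 120
    cache-2: 149+21 = 170 > 140
    search-1: 93+21 = 114 > 100
    search-2: 10+21 = 31 ≤ 60
Round 4 — cache-2, lb-1, queue-2, search-1 crash.
  cache-2 sheds 170 req/s to lb-2: 170 each.
    lb-2: 156+170 = 326 > 160
  lb-1 sheds 166 req/s to db-m, lb-2: 83 each.
    db-m: 79+83 = 162 > 80
    lb-2: 326+83 = 409 > 160
  queue-2 sheds 149 req/s to db-m, lb-2: 74 each (1 lost).
    db-m: 162+74 = 236 > 80
    lb-2: 409+74 = 483 > 160
  search-1 sheds 114 req/s to app-b: 114 each.
    app-b: 84+114 = 198 > 120
Round 5 — app-b, db-m, lb-2 crash.
  app-b sheds 198 req/s: no online neighbours, lost.
  db-m sheds 236 req/s: no online neighbours, lost.
  lb-2 sheds 483 req/s: no online neighbours, lost.
No further crashes.

search-2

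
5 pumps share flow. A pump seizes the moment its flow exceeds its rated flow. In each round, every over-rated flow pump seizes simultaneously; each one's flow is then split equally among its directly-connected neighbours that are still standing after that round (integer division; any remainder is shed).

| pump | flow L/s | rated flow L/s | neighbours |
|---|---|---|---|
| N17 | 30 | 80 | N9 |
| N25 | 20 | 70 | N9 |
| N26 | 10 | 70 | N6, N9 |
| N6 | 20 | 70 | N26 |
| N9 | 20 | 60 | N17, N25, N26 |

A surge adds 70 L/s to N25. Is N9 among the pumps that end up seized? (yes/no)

yes

Round 1 — N25 at 90 > 70. N25 seizes.
  N25 sheds 90 L/s to N9: 90 each.
    N9: 20+90 = 110 > 60
Round 2 — N9 seizes.
  N9 sheds 110 L/s to N17, N26: 55 each.
    N17: 30+55 = 85 > 80
    N26: 10+55 = 65 ≤ 70
Round 3 — N17 seizes.
  N17 sheds 85 L/s: no online neighbours, lost.
No further seizures.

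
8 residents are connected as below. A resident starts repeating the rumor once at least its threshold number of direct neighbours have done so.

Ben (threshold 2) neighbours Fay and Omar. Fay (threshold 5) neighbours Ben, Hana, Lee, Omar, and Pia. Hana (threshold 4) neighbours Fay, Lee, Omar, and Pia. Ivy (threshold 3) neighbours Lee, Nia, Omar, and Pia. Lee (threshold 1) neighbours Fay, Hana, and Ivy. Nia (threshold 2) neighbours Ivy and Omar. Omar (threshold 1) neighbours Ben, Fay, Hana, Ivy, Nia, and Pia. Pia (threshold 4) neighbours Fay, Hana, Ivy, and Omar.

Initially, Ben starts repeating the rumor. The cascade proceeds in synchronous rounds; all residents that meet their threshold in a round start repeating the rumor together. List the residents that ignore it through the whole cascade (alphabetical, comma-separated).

Fay, Hana, Ivy, Lee, Nia, Pia

Round 1 — Ben starts repeating the rumor (initial).
Round 2 — checking thresholds:
  Fay: 1 of 5 neighbours < 5, not yet.
  Omar: 1 of 6 neighbours ≥ 1, starts repeating the rumor.
Round 3 — no new spreads; cascade stops.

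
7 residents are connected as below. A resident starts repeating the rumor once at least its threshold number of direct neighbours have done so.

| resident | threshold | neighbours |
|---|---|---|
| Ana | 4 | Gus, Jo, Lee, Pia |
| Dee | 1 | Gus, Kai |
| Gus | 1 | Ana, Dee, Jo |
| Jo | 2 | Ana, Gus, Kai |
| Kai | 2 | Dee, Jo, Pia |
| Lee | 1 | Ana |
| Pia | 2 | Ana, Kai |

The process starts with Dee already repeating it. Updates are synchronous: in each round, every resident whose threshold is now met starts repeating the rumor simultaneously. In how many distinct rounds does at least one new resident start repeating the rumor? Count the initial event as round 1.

Round 1 — Dee starts repeating the rumor (initial).
Round 2 — checking thresholds:
  Gus: 1 of 3 neighbours ≥ 1, starts repeating the rumor.
  Kai: 1 of 3 neighbours < 2, below threshold.
Round 3 — no new spreads; cascade stops.

2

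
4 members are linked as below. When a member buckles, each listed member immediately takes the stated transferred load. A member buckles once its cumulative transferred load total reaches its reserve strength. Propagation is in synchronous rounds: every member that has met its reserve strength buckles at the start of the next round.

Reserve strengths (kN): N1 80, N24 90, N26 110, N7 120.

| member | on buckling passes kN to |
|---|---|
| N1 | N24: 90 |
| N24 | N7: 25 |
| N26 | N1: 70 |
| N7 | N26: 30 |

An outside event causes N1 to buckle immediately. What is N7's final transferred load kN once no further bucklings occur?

25

Round 1 — N1 buckles (initial).
  N24: +90 → 90 ≥ 90
Round 2 — N24 buckles.
  N7: +25 → 25 < 120
No further bucklings.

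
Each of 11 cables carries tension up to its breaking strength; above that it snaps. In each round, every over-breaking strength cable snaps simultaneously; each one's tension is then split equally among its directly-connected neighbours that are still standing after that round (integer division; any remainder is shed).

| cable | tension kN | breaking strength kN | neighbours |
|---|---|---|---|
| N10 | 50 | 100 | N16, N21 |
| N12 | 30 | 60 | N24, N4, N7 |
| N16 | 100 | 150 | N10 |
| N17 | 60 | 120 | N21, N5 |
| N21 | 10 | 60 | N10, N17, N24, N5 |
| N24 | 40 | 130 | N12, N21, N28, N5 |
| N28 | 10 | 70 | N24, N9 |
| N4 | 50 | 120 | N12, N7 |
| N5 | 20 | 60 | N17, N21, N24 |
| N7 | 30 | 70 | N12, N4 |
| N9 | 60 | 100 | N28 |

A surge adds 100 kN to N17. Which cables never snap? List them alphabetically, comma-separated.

N10, N16

Round 1 — N17 at 160 > 120. N17 snaps.
  N17 sheds 160 kN to N21, N5: 80 each.
    N21: 10+80 = 90 > 60
    N5: 20+80 = 100 > 60
Round 2 — N21, N5 snap.
  N21 sheds 90 kN to N10, N24: 45 each.
    N10: 50+45 = 95 ≤ 100
    N24: 40+45 = 85 ≤ 130
  N5 sheds 100 kN to N24: 100 each.
    N24: 85+100 = 185 > 130
Round 3 — N24 snaps.
  N24 sheds 185 kN to N12, N28: 92 each (1 lost).
    N12: 30+92 = 122 > 60
    N28: 10+92 = 102 > 70
Round 4 — N12, N28 snap.
  N12 sheds 122 kN to N4, N7: 61 each.
    N4: 50+61 = 111 ≤ 120
    N7: 30+61 = 91 > 70
  N28 sheds 102 kN to N9: 102 each.
    N9: 60+102 = 162 > 100
Round 5 — N7, N9 snap.
  N7 sheds 91 kN to N4: 91 each.
    N4: 111+91 = 202 > 120
  N9 sheds 162 kN: no online neighbours, lost.
Round 6 — N4 snaps.
  N4 sheds 202 kN: no online neighbours, lost.
No further breaks.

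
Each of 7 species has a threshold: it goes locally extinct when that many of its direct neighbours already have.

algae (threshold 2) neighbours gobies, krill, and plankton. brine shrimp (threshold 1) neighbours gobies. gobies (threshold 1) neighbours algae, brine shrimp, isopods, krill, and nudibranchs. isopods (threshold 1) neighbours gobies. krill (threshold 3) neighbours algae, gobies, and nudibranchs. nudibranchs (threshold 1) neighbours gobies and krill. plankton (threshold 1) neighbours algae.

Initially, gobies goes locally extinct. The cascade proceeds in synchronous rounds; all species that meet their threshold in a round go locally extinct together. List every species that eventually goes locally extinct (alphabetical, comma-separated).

Round 1 — gobies goes locally extinct (initial).
Round 2 — checking thresholds:
  algae: 1 of 3 neighbours < 2, not yet.
  brine shrimp: 1 of 1 neighbours ≥ 1, goes locally extinct.
  isopods: 1 of 1 neighbours ≥ 1, goes locally extinct.
  krill: 1 of 3 neighbours < 3, not yet.
  nudibranchs: 1 of 2 neighbours ≥ 1, goes locally extinct.
Round 3 — no new extinctions; cascade stops.

brine shrimp, gobies, isopods, nudibranchs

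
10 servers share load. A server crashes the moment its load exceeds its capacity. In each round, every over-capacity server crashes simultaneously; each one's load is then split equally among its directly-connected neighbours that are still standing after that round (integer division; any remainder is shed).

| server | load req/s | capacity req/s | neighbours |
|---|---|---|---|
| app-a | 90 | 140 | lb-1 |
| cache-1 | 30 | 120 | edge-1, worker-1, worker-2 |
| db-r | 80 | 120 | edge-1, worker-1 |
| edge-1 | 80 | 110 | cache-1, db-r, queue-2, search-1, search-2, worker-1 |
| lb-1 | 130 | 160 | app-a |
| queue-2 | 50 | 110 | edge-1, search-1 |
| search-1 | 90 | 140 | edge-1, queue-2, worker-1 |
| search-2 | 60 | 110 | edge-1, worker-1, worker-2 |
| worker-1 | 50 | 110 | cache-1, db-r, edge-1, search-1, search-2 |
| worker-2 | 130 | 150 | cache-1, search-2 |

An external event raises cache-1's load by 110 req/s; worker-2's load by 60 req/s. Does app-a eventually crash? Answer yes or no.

no

Round 1 — cache-1 at 140 > 120; worker-2 at 190 > 150. cache-1, worker-2 crash.
  cache-1 sheds 140 req/s to edge-1, worker-1: 70 each.
    edge-1: 80+70 = 150 > 110
    worker-1: 50+70 = 120 > 110
  worker-2 sheds 190 req/s to search-2: 190 each.
    search-2: 60+190 = 250 > 110
Round 2 — edge-1, search-2, worker-1 crash.
  edge-1 sheds 150 req/s to db-r, queue-2, search-1: 50 each.
    db-r: 80+50 = 130 > 120
    queue-2: 50+50 = 100 ≤ 110
    search-1: 90+50 = 140 ≤ 140
  search-2 sheds 250 req/s: no online neighbours, lost.
  worker-1 sheds 120 req/s to db-r, search-1: 60 each.
    db-r: 130+60 = 190 > 120
    search-1: 140+60 = 200 > 140
Round 3 — db-r, search-1 crash.
  db-r sheds 190 req/s: no online neighbours, lost.
  search-1 sheds 200 req/s to queue-2: 200 each.
    queue-2: 100+200 = 300 > 110
Round 4 — queue-2 crashes.
  queue-2 sheds 300 req/s: no online neighbours, lost.
No further crashes.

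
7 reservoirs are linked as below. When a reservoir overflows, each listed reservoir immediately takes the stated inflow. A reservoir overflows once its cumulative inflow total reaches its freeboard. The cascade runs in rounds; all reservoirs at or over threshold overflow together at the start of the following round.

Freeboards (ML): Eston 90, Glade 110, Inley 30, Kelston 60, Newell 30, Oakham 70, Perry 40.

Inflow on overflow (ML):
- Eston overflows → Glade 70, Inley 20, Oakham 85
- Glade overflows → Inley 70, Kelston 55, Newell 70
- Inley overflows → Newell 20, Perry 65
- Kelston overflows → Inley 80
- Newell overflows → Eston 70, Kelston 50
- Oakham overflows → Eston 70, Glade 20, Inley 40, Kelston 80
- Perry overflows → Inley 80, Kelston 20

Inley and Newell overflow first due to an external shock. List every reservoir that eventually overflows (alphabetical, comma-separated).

Inley, Kelston, Newell, Perry

Round 1 — Inley, Newell overflow (initial).
  Eston: +70 → 70 < 90
  Kelston: +50 → 50 < 60
  Perry: +65 → 65 ≥ 40
Round 2 — Perry overflows.
  Kelston: +20 → 70 ≥ 60
Round 3 — Kelston overflows.
No further overflows.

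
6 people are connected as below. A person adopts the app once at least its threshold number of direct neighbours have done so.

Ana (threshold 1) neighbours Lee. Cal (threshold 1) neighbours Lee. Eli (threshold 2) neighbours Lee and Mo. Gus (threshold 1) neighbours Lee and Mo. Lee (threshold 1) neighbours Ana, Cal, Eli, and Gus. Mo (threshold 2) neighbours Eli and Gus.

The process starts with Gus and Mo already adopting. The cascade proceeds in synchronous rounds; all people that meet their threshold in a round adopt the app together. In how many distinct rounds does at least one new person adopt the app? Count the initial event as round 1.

Round 1 — Gus, Mo adopt the app (initial).
Round 2 — checking thresholds:
  Eli: 1 of 2 neighbours < 2, holds.
  Lee: 1 of 4 neighbours ≥ 1, adopts the app.
Round 3 — checking thresholds:
  Ana: 1 of 1 neighbours ≥ 1, adopts the app.
  Cal: 1 of 1 neighbours ≥ 1, adopts the app.
  Eli: 2 of 2 neighbours ≥ 2, adopts the app.
Round 4 — no new adoptions; cascade stops.

3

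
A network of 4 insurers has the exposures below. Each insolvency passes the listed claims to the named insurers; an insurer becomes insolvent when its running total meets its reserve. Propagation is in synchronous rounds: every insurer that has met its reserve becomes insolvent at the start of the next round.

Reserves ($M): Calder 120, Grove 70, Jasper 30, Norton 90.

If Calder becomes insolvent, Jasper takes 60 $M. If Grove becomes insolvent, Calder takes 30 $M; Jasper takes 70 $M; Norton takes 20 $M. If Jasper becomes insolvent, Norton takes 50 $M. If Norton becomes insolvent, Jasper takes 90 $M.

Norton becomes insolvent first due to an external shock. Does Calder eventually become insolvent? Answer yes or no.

Round 1 — Norton becomes insolvent (initial).
  Jasper: +90 → 90 ≥ 30
Round 2 — Jasper becomes insolvent.
No further insolvencies.

no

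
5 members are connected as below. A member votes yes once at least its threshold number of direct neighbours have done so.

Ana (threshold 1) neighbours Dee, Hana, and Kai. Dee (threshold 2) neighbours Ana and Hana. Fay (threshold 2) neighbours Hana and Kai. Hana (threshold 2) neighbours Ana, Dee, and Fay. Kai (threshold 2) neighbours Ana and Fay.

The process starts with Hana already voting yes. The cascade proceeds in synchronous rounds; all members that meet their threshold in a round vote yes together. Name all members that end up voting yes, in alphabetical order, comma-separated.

Round 1 — Hana votes yes (initial).
Round 2 — checking thresholds:
  Ana: 1 of 3 neighbours ≥ 1, votes yes.
  Dee: 1 of 2 neighbours < 2, not yet.
  Fay: 1 of 2 neighbours < 2, not yet.
Round 3 — checking thresholds:
  Dee: 2 of 2 neighbours ≥ 2, votes yes.
  Fay: 1 of 2 neighbours < 2, not yet.
  Kai: 1 of 2 neighbours < 2, not yet.
Round 4 — no new yes votes; cascade stops.

Ana, Dee, Hana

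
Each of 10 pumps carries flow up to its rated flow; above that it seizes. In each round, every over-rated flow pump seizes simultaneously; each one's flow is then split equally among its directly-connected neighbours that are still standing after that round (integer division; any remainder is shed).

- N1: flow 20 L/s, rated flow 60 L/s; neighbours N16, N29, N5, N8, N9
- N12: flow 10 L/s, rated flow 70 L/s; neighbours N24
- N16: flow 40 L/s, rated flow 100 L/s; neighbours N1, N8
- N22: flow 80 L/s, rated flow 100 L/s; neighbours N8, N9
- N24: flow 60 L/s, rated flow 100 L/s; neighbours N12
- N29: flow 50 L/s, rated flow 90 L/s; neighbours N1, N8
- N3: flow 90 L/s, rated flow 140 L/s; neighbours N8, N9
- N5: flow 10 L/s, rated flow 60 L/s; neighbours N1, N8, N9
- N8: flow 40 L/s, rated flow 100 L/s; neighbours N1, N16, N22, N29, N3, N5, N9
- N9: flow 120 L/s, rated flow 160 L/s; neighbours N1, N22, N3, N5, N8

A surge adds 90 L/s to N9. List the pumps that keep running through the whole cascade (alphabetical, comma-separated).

N12, N24

Round 1 — N9 at 210 > 160. N9 seizes.
  N9 sheds 210 L/s to N1, N22, N3, N5, N8: 42 each.
    N1: 20+42 = 62 > 60
    N22: 80+42 = 122 > 100
    N3: 90+42 = 132 ≤ 140
    N5: 10+42 = 52 ≤ 60
    N8: 40+42 = 82 ≤ 100
Round 2 — N1, N22 seize.
  N1 sheds 62 L/s to N16, N29, N5, N8: 15 each (2 lost).
    N16: 40+15 = 55 ≤ 100
    N29: 50+15 = 65 ≤ 90
    N5: 52+15 = 67 > 60
    N8: 82+15 = 97 ≤ 100
  N22 sheds 122 L/s to N8: 122 each.
    N8: 97+122 = 219 > 100
Round 3 — N5, N8 seize.
  N5 sheds 67 L/s: no online neighbours, lost.
  N8 sheds 219 L/s to N16, N29, N3: 73 each.
    N16: 55+73 = 128 > 100
    N29: 65+73 = 138 > 90
    N3: 132+73 = 205 > 140
Round 4 — N16, N29, N3 seize.
  N16 sheds 128 L/s: no online neighbours, lost.
  N29 sheds 138 L/s: no online neighbours, lost.
  N3 sheds 205 L/s: no online neighbours, lost.
No further seizures.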